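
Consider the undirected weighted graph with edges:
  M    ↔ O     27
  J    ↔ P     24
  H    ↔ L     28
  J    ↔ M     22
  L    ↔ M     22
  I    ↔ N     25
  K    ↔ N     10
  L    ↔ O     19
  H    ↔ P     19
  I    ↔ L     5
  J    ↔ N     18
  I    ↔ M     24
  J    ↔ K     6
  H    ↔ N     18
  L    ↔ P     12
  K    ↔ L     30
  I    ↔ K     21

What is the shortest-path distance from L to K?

Some routes from L to K:
L -> M -> J -> K: 22 + 22 + 6 = 50
L -> I -> K: 5 + 21 = 26
L -> I -> N -> J -> K: 5 + 25 + 18 + 6 = 54
L -> P -> J -> K: 12 + 24 + 6 = 42
L -> I -> N -> K: 5 + 25 + 10 = 40
L -> K: 30
Shortest: 26.

26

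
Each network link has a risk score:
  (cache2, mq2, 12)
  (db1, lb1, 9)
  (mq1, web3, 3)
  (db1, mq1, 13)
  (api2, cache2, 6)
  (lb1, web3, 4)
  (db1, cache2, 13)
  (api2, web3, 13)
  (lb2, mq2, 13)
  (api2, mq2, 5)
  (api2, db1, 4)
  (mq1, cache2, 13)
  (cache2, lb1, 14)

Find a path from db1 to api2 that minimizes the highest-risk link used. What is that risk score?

4

Checking several routes:
db1 - cache2 - mq2 - api2: max(13, 12, 5) = 13
db1 - api2: max(4) = 4
db1 - cache2 - mq1 - web3 - api2: max(13, 13, 3, 13) = 13
The minimum achievable maximum is 4.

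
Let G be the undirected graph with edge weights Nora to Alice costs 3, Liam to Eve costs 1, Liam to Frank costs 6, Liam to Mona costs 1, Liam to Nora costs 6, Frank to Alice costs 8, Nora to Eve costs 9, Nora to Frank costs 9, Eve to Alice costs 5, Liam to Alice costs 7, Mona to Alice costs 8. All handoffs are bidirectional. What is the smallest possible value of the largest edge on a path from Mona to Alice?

5

Some routes from Mona to Alice:
Mona→Alice: max(8) = 8
Mona→Liam→Eve→Alice: max(1, 1, 5) = 5
Mona→Liam→Nora→Alice: max(1, 6, 3) = 6
Mona→Liam→Alice: max(1, 7) = 7
The minimum achievable maximum is 5.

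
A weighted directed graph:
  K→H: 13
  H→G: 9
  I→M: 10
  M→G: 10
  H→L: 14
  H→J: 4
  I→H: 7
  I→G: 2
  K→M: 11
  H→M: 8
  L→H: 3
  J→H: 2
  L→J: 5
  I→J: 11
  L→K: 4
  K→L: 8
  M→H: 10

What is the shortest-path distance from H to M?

8

Candidate routes:
H-M: 8
H-L-K-M: 14 + 4 + 11 = 29
The minimum is 8.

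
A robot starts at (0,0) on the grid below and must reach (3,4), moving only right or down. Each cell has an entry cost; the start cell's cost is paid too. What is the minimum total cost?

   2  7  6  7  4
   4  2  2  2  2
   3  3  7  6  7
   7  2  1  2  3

19

Path r0c0 -> r1c0 -> r1c1 -> r2c1 -> r3c1 -> r3c2 -> r3c3 -> r3c4: 2 + 4 + 2 + 3 + 2 + 1 + 2 + 3 = 19.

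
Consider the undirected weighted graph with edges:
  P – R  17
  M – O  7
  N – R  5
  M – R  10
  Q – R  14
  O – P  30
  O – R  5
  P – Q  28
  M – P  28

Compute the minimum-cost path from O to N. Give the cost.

A few of the O→N routes:
O-P-R-N: 30 + 17 + 5 = 52
O-R-N: 5 + 5 = 10
O-M-R-N: 7 + 10 + 5 = 22
O-P-M-R-N: 30 + 28 + 10 + 5 = 73
O-P-Q-R-N: 30 + 28 + 14 + 5 = 77
O-M-P-R-N: 7 + 28 + 17 + 5 = 57
Shortest: 10.

10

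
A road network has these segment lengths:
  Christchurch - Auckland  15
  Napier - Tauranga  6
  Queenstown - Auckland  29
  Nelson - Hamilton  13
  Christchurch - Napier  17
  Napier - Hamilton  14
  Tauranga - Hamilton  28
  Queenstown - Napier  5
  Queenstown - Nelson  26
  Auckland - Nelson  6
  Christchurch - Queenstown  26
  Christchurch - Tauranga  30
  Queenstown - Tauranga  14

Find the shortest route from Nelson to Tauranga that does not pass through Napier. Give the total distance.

40

Some routes from Nelson to Tauranga avoiding Napier:
Nelson -> Auckland -> Queenstown -> Tauranga: 6 + 29 + 14 = 49
Nelson -> Auckland -> Christchurch -> Queenstown -> Tauranga: 6 + 15 + 26 + 14 = 61
Nelson -> Auckland -> Christchurch -> Tauranga: 6 + 15 + 30 = 51
Nelson -> Hamilton -> Tauranga: 13 + 28 = 41
Nelson -> Queenstown -> Tauranga: 26 + 14 = 40
Nelson -> Queenstown -> Christchurch -> Tauranga: 26 + 26 + 30 = 82
Best route has total 40.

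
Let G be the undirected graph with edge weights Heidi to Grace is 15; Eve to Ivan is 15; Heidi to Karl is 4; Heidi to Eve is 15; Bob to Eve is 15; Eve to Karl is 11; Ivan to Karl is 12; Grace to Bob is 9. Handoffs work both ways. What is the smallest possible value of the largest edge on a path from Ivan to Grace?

15

A few of the Ivan→Grace routes:
Ivan - Eve - Bob - Grace: max(15, 15, 9) = 15
Ivan - Karl - Heidi - Grace: max(12, 4, 15) = 15
Ivan - Eve - Karl - Heidi - Grace: max(15, 11, 4, 15) = 15
Ivan - Eve - Heidi - Grace: max(15, 15, 15) = 15
Ivan - Karl - Eve - Heidi - Grace: max(12, 11, 15, 15) = 15
Ivan - Karl - Heidi - Eve - Bob - Grace: max(12, 4, 15, 15, 9) = 15
Best route has worst link 15.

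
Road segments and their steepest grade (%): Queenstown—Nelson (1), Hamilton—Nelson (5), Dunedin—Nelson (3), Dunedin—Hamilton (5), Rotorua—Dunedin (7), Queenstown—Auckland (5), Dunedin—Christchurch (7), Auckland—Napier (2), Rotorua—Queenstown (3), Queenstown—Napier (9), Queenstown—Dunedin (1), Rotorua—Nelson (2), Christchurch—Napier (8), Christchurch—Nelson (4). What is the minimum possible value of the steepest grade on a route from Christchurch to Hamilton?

5

Some routes from Christchurch to Hamilton:
Christchurch→Nelson→Queenstown→Rotorua→Dunedin→Hamilton: max(4, 1, 3, 7, 5) = 7
Christchurch→Nelson→Dunedin→Hamilton: max(4, 3, 5) = 5
Christchurch→Nelson→Hamilton: max(4, 5) = 5
Christchurch→Nelson→Rotorua→Queenstown→Dunedin→Hamilton: max(4, 2, 3, 1, 5) = 5
Christchurch→Nelson→Rotorua→Dunedin→Hamilton: max(4, 2, 7, 5) = 7
Christchurch→Nelson→Queenstown→Dunedin→Hamilton: max(4, 1, 1, 5) = 5
Best route has worst link 5%.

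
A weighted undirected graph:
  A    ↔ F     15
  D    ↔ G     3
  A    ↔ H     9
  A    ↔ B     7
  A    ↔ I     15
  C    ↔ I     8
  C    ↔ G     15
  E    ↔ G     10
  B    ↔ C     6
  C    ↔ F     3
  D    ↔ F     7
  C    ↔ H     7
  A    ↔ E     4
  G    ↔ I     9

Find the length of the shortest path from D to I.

Checking several routes:
D→F→C→G→I: 7 + 3 + 15 + 9 = 34
D→G→C→I: 3 + 15 + 8 = 26
D→F→A→I: 7 + 15 + 15 = 37
D→G→E→A→I: 3 + 10 + 4 + 15 = 32
D→G→I: 3 + 9 = 12
D→F→C→I: 7 + 3 + 8 = 18
Best route has total 12.

12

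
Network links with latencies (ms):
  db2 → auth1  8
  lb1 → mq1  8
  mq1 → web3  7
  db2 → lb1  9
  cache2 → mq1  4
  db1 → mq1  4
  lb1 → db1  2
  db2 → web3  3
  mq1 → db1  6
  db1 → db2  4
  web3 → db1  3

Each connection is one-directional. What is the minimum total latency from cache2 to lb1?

Routes from cache2 to lb1:
cache2 -> mq1 -> db1 -> db2 -> lb1: 4 + 6 + 4 + 9 = 23
cache2 -> mq1 -> web3 -> db1 -> db2 -> lb1: 4 + 7 + 3 + 4 + 9 = 27
Best route has total 23 ms.

23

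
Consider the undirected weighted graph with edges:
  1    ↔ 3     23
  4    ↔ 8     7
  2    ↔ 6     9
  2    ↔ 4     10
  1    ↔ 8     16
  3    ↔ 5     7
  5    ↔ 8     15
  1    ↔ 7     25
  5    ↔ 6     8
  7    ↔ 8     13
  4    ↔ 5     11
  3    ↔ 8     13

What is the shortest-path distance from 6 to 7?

A few of the 6→7 routes:
6 → 5 → 3 → 8 → 7: 8 + 7 + 13 + 13 = 41
6 → 2 → 4 → 5 → 8 → 7: 9 + 10 + 11 + 15 + 13 = 58
6 → 5 → 8 → 7: 8 + 15 + 13 = 36
6 → 5 → 4 → 8 → 7: 8 + 11 + 7 + 13 = 39
6 → 2 → 4 → 8 → 7: 9 + 10 + 7 + 13 = 39
Shortest: 36.

36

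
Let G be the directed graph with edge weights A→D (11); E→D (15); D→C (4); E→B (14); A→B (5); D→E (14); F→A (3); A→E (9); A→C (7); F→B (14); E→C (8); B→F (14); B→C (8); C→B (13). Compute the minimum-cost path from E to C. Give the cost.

Candidate routes:
E - D - C: 15 + 4 = 19
E - B - C: 14 + 8 = 22
E - C: 8
E - B - F - A - C: 14 + 14 + 3 + 7 = 38
E - B - F - A - D - C: 14 + 14 + 3 + 11 + 4 = 46
Best route has total 8.

8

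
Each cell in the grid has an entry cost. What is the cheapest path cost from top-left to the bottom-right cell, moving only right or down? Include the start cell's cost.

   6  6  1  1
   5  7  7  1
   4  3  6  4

Cheapest: r0c0 -> r0c1 -> r0c2 -> r0c3 -> r1c3 -> r2c3
  6 + 6 + 1 + 1 + 1 + 4 = 19

19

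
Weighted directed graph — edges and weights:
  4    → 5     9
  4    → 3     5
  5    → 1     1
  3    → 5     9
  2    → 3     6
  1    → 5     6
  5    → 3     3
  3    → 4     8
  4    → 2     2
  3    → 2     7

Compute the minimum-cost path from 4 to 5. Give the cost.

Paths from 4 to 5:
4→5: 9
4→2→3→5: 2 + 6 + 9 = 17
4→3→5: 5 + 9 = 14
Best route has total 9.

9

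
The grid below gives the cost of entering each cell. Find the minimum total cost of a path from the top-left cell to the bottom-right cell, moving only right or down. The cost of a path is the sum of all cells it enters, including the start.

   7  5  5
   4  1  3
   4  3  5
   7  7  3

Take (0,0) (1,0) (1,1) (1,2) (2,2) (3,2) for a total of 7 + 4 + 1 + 3 + 5 + 3 = 23.
For comparison, the top-then-right route costs 28.

23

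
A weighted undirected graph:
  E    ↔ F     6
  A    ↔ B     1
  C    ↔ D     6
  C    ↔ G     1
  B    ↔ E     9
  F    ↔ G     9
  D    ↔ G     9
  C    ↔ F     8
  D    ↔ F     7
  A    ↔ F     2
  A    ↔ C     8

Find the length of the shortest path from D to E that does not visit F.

Paths from D to E avoiding F:
D - G - C - A - B - E: 9 + 1 + 8 + 1 + 9 = 28
D - C - A - B - E: 6 + 8 + 1 + 9 = 24
The minimum is 24.

24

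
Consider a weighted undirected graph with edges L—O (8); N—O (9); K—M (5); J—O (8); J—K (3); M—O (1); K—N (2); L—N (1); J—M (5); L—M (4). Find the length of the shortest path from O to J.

6

Comparing a few candidate routes:
O - J: 8
O - M - J: 1 + 5 = 6
O - M - K - J: 1 + 5 + 3 = 9
O - M - L - N - K - J: 1 + 4 + 1 + 2 + 3 = 11
The minimum is 6.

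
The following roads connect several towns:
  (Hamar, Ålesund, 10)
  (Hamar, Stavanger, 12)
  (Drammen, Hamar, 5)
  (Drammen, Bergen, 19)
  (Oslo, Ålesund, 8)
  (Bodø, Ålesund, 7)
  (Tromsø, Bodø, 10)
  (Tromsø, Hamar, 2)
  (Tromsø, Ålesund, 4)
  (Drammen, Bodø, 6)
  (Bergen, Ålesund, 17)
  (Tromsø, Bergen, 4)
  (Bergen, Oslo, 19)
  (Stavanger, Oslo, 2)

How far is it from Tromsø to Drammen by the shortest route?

7

Comparing a few candidate routes:
Tromsø - Ålesund - Hamar - Drammen: 4 + 10 + 5 = 19
Tromsø - Bodø - Drammen: 10 + 6 = 16
Tromsø - Hamar - Drammen: 2 + 5 = 7
Tromsø - Hamar - Ålesund - Bodø - Drammen: 2 + 10 + 7 + 6 = 25
Tromsø - Bergen - Drammen: 4 + 19 = 23
Tromsø - Ålesund - Bodø - Drammen: 4 + 7 + 6 = 17
The minimum is 7.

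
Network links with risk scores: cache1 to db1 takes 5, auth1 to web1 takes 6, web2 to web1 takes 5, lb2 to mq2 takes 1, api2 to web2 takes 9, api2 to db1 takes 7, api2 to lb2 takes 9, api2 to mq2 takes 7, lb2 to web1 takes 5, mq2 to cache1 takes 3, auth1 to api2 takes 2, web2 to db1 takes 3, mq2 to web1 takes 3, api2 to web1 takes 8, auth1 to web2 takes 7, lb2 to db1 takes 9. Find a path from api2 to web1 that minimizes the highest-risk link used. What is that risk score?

Comparing a few candidate routes:
api2→db1→cache1→mq2→lb2→web1: max(7, 5, 3, 1, 5) = 7
api2→mq2→cache1→db1→web2→auth1→web1: max(7, 3, 5, 3, 7, 6) = 7
api2→db1→web2→auth1→web1: max(7, 3, 7, 6) = 7
api2→auth1→web1: max(2, 6) = 6
api2→db1→web2→web1: max(7, 3, 5) = 7
api2→db1→cache1→mq2→web1: max(7, 5, 3, 3) = 7
Smallest bottleneck: 6.

6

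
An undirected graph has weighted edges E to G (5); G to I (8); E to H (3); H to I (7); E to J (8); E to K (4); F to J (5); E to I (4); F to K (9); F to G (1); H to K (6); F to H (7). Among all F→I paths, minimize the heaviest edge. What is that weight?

5

Some routes from F to I:
F -> G -> E -> K -> H -> I: max(1, 5, 4, 6, 7) = 7
F -> H -> K -> E -> I: max(7, 6, 4, 4) = 7
F -> H -> E -> I: max(7, 3, 4) = 7
F -> G -> E -> I: max(1, 5, 4) = 5
F -> G -> E -> H -> I: max(1, 5, 3, 7) = 7
The minimum achievable maximum is 5.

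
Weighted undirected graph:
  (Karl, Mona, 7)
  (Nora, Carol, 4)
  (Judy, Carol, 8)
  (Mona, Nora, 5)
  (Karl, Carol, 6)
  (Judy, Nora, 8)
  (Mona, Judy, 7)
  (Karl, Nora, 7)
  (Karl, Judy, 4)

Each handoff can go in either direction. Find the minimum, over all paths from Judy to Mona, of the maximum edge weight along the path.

6

Some routes from Judy to Mona:
Judy - Karl - Carol - Nora - Mona: max(4, 6, 4, 5) = 6
Judy - Nora - Karl - Mona: max(8, 7, 7) = 8
Judy - Karl - Mona: max(4, 7) = 7
Judy - Mona: max(7) = 7
Judy - Nora - Carol - Karl - Mona: max(8, 4, 6, 7) = 8
Judy - Karl - Nora - Mona: max(4, 7, 5) = 7
The minimum achievable maximum is 6.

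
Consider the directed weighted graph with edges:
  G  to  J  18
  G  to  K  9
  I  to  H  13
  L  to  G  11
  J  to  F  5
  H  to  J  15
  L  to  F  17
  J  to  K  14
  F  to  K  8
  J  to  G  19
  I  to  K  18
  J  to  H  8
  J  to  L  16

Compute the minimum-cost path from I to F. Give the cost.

33

Paths from I to F:
I→H→J→F: 13 + 15 + 5 = 33
I→H→J→L→F: 13 + 15 + 16 + 17 = 61
The minimum is 33.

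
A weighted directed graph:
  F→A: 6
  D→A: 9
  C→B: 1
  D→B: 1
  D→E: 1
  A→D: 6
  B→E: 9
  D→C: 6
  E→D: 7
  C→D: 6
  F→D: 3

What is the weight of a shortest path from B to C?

Paths from B to C:
B -> E -> D -> C: 9 + 7 + 6 = 22
Best route has total 22.

22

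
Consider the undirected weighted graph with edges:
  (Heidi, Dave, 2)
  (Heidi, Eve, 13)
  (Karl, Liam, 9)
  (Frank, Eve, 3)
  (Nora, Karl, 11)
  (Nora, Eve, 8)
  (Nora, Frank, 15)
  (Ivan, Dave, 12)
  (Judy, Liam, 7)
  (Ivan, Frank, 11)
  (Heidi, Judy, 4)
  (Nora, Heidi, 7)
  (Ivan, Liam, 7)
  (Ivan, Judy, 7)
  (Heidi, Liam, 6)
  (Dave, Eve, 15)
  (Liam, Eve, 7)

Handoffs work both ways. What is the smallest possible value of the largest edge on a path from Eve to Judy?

7

Some routes from Eve to Judy:
Eve → Liam → Ivan → Judy: max(7, 7, 7) = 7
Eve → Nora → Heidi → Liam → Judy: max(8, 7, 6, 7) = 8
Eve → Nora → Heidi → Liam → Ivan → Judy: max(8, 7, 6, 7, 7) = 8
Eve → Liam → Judy: max(7, 7) = 7
Eve → Liam → Heidi → Judy: max(7, 6, 4) = 7
Best route has worst link 7.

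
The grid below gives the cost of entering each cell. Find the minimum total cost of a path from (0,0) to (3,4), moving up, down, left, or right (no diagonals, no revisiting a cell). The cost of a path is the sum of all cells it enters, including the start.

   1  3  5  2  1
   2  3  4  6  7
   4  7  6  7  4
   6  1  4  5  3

Take [0,0]→[0,1]→[0,2]→[0,3]→[0,4]→[1,4]→[2,4]→[3,4] for a total of 1 + 3 + 5 + 2 + 1 + 7 + 4 + 3 = 26.

26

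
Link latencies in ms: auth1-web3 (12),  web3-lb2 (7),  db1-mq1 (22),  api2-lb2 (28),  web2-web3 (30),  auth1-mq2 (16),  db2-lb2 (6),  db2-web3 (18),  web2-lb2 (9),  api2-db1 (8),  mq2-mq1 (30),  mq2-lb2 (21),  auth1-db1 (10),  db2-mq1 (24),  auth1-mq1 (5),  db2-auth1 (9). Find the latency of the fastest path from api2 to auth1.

Checking several routes:
api2→lb2→db2→auth1: 28 + 6 + 9 = 43
api2→db1→mq1→auth1: 8 + 22 + 5 = 35
api2→lb2→web3→auth1: 28 + 7 + 12 = 47
api2→db1→auth1: 8 + 10 = 18
api2→lb2→web3→db2→auth1: 28 + 7 + 18 + 9 = 62
Shortest: 18 ms.

18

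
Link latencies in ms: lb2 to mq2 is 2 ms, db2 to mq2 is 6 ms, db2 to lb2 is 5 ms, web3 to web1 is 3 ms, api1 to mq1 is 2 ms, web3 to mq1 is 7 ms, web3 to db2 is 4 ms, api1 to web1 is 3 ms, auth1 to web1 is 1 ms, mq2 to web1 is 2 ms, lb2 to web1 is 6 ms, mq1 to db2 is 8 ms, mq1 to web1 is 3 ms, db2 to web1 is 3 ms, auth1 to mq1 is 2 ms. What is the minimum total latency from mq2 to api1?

5

Some routes from mq2 to api1:
mq2→web1→auth1→mq1→api1: 2 + 1 + 2 + 2 = 7
mq2→db2→web1→api1: 6 + 3 + 3 = 12
mq2→web1→mq1→api1: 2 + 3 + 2 = 7
mq2→lb2→web1→api1: 2 + 6 + 3 = 11
mq2→web1→api1: 2 + 3 = 5
Best route has total 5 ms.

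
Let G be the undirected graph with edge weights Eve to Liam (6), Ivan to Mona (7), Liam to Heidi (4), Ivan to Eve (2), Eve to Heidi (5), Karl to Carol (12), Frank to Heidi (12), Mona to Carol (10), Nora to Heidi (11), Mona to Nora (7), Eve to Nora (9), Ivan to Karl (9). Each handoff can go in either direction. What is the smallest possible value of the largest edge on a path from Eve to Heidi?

Candidate routes:
Eve→Ivan→Karl→Carol→Mona→Nora→Heidi: max(2, 9, 12, 10, 7, 11) = 12
Eve→Ivan→Mona→Nora→Heidi: max(2, 7, 7, 11) = 11
Eve→Nora→Heidi: max(9, 11) = 11
Eve→Liam→Heidi: max(6, 4) = 6
Eve→Heidi: max(5) = 5
The minimum achievable maximum is 5.

5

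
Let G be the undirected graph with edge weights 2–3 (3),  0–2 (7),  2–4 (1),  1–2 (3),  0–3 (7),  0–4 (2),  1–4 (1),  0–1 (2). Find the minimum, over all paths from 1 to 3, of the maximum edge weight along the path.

A few of the 1→3 routes:
1→4→2→0→3: max(1, 1, 7, 7) = 7
1→2→3: max(3, 3) = 3
1→0→4→2→3: max(2, 2, 1, 3) = 3
1→4→2→3: max(1, 1, 3) = 3
Smallest bottleneck: 3.

3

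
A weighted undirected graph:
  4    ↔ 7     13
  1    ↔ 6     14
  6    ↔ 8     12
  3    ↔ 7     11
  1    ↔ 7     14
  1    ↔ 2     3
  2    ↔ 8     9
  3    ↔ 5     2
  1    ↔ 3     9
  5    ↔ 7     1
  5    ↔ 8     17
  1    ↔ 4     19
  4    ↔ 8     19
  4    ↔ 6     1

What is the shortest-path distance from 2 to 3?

A few of the 2→3 routes:
2 -> 1 -> 7 -> 5 -> 3: 3 + 14 + 1 + 2 = 20
2 -> 1 -> 7 -> 3: 3 + 14 + 11 = 28
2 -> 8 -> 5 -> 3: 9 + 17 + 2 = 28
2 -> 1 -> 3: 3 + 9 = 12
2 -> 1 -> 6 -> 4 -> 7 -> 5 -> 3: 3 + 14 + 1 + 13 + 1 + 2 = 34
The minimum is 12.

12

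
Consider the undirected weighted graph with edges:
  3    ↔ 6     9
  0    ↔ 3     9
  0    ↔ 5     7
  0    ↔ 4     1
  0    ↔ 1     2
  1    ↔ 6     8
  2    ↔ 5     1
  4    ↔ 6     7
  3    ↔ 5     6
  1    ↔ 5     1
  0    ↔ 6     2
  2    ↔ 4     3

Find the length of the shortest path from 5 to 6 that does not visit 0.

Candidate routes:
5 -> 3 -> 6: 6 + 9 = 15
5 -> 2 -> 4 -> 6: 1 + 3 + 7 = 11
5 -> 1 -> 6: 1 + 8 = 9
Shortest: 9.

9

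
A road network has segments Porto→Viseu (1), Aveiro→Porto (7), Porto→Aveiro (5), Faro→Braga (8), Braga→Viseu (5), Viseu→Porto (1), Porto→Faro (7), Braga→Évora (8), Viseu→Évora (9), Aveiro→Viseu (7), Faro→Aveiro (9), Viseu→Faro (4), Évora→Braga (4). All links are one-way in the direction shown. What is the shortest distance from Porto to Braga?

Some routes from Porto to Braga:
Porto - Viseu - Évora - Braga: 1 + 9 + 4 = 14
Porto - Viseu - Faro - Braga: 1 + 4 + 8 = 13
Porto - Faro - Braga: 7 + 8 = 15
Porto - Aveiro - Viseu - Faro - Braga: 5 + 7 + 4 + 8 = 24
Shortest: 13.

13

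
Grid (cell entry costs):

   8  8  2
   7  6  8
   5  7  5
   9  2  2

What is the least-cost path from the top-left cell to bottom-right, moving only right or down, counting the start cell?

Cheapest: [0,0] → [1,0] → [2,0] → [2,1] → [3,1] → [3,2]
  8 + 7 + 5 + 7 + 2 + 2 = 31
(Top row then right column would cost 33.)

31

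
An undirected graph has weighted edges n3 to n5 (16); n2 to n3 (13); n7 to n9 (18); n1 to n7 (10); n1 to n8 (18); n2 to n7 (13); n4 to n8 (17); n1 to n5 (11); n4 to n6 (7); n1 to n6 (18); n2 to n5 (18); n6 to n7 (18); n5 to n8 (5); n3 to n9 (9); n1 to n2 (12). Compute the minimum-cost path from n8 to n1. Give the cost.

Comparing a few candidate routes:
n8→n5→n2→n1: 5 + 18 + 12 = 35
n8→n5→n1: 5 + 11 = 16
n8→n5→n3→n2→n1: 5 + 16 + 13 + 12 = 46
n8→n4→n6→n1: 17 + 7 + 18 = 42
n8→n1: 18
Shortest: 16.

16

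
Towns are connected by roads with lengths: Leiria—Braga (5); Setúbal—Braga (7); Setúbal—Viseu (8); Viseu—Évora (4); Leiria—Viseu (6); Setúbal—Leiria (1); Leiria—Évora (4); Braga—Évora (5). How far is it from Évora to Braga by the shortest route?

5

Comparing a few candidate routes:
Évora→Viseu→Leiria→Braga: 4 + 6 + 5 = 15
Évora→Viseu→Leiria→Setúbal→Braga: 4 + 6 + 1 + 7 = 18
Évora→Leiria→Braga: 4 + 5 = 9
Évora→Braga: 5
Évora→Leiria→Setúbal→Braga: 4 + 1 + 7 = 12
Shortest: 5.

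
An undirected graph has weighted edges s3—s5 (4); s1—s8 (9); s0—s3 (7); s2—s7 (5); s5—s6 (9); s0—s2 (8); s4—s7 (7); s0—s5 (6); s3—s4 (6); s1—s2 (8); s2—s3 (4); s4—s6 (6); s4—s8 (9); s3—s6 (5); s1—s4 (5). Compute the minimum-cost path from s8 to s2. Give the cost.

17

A few of the s8→s2 routes:
s8-s1-s2: 9 + 8 = 17
s8-s4-s7-s2: 9 + 7 + 5 = 21
s8-s4-s3-s2: 9 + 6 + 4 = 19
Shortest: 17.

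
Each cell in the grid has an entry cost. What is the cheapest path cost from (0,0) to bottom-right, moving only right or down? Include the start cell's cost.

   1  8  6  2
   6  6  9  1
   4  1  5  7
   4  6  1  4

22

Take [0,0] [1,0] [2,0] [2,1] [2,2] [3,2] [3,3] for a total of 1 + 6 + 4 + 1 + 5 + 1 + 4 = 22.
(Top row then right column would cost 29.)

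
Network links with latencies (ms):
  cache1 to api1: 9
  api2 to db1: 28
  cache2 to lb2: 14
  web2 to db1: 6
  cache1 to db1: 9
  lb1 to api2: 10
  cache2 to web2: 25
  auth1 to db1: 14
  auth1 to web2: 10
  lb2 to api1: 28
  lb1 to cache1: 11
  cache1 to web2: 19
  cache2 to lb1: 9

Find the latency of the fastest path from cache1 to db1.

9

Checking several routes:
cache1 - db1: 9
cache1 - web2 - auth1 - db1: 19 + 10 + 14 = 43
cache1 - web2 - db1: 19 + 6 = 25
Best route has total 9 ms.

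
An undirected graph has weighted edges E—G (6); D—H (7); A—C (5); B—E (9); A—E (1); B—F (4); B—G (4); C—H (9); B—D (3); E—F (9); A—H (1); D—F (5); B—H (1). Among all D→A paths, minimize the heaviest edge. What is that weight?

Checking several routes:
D-B-G-E-A: max(3, 4, 6, 1) = 6
D-H-B-G-E-A: max(7, 1, 4, 6, 1) = 7
D-B-H-A: max(3, 1, 1) = 3
D-F-B-G-E-A: max(5, 4, 4, 6, 1) = 6
D-F-B-H-A: max(5, 4, 1, 1) = 5
The minimum achievable maximum is 3.

3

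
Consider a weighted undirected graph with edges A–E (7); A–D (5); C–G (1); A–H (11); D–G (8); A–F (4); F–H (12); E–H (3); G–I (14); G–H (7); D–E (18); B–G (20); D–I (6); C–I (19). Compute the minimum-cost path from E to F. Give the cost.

Comparing a few candidate routes:
E - H - G - D - A - F: 3 + 7 + 8 + 5 + 4 = 27
E - H - F: 3 + 12 = 15
E - D - A - F: 18 + 5 + 4 = 27
E - H - A - F: 3 + 11 + 4 = 18
E - A - F: 7 + 4 = 11
Best route has total 11.

11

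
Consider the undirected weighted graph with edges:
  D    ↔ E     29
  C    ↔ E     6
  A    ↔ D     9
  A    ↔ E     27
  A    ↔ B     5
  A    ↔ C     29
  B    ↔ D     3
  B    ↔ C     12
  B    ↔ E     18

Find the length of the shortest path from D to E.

Comparing a few candidate routes:
D - A - B - E: 9 + 5 + 18 = 32
D - B - E: 3 + 18 = 21
D - B - C - E: 3 + 12 + 6 = 21
D - A - B - C - E: 9 + 5 + 12 + 6 = 32
D - E: 29
Best route has total 21.

21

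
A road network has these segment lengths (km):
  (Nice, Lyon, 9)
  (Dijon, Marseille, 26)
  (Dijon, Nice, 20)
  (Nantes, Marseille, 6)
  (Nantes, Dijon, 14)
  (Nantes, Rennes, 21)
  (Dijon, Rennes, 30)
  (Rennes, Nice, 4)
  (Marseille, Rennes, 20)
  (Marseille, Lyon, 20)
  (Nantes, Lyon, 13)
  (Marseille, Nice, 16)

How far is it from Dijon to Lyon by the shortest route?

A few of the Dijon→Lyon routes:
Dijon→Nice→Lyon: 20 + 9 = 29
Dijon→Nantes→Marseille→Lyon: 14 + 6 + 20 = 40
Dijon→Nantes→Lyon: 14 + 13 = 27
The minimum is 27 km.

27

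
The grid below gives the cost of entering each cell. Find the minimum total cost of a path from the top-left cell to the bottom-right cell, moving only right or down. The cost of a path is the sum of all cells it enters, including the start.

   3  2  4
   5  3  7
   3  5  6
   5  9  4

23

One optimal route is r0c0 → r0c1 → r1c1 → r2c1 → r2c2 → r3c2.
Its cost is 3 + 2 + 3 + 5 + 6 + 4 = 23.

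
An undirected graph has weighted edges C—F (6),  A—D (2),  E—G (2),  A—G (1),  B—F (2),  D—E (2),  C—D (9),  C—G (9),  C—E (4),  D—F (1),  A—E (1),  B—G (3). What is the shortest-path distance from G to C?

6

Comparing a few candidate routes:
G-A-D-E-C: 1 + 2 + 2 + 4 = 9
G-A-D-F-C: 1 + 2 + 1 + 6 = 10
G-A-E-C: 1 + 1 + 4 = 6
G-C: 9
G-E-C: 2 + 4 = 6
The minimum is 6.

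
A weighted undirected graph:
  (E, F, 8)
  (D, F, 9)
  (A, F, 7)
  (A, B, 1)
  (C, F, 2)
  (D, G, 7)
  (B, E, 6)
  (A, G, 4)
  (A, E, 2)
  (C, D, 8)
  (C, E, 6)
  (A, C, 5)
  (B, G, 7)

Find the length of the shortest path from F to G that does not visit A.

Checking several routes:
F -> C -> E -> B -> G: 2 + 6 + 6 + 7 = 21
F -> E -> B -> G: 8 + 6 + 7 = 21
F -> D -> G: 9 + 7 = 16
F -> C -> D -> G: 2 + 8 + 7 = 17
Best route has total 16.

16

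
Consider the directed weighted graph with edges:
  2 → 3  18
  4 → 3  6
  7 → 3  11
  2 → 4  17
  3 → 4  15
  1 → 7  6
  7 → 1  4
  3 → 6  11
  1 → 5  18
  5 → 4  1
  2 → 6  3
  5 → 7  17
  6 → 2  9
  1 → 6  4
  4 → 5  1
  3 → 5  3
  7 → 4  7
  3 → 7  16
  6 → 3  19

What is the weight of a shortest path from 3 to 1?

Candidate routes:
3 -> 5 -> 7 -> 1: 3 + 17 + 4 = 24
3 -> 7 -> 1: 16 + 4 = 20
3 -> 4 -> 5 -> 7 -> 1: 15 + 1 + 17 + 4 = 37
3 -> 6 -> 2 -> 4 -> 5 -> 7 -> 1: 11 + 9 + 17 + 1 + 17 + 4 = 59
Shortest: 20.

20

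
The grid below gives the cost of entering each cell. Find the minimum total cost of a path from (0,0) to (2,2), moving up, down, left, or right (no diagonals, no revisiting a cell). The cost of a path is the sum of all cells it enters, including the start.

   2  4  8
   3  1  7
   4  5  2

13

Best path: r0c0→r1c0→r1c1→r2c1→r2c2
Cost: 2 + 3 + 1 + 5 + 2 = 13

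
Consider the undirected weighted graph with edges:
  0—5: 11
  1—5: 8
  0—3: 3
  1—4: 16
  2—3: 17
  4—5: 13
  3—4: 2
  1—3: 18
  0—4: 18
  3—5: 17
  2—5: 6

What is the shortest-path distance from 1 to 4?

Checking several routes:
1 - 4: 16
1 - 3 - 4: 18 + 2 = 20
1 - 5 - 4: 8 + 13 = 21
Shortest: 16.

16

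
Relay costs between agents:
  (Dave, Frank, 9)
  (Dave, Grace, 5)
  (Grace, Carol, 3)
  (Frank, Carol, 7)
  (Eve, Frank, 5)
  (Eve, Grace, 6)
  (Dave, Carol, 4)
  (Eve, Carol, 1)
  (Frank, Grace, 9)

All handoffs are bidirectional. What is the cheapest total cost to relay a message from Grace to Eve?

Checking several routes:
Grace → Eve: 6
Grace → Carol → Eve: 3 + 1 = 4
Grace → Dave → Carol → Eve: 5 + 4 + 1 = 10
The minimum is 4.

4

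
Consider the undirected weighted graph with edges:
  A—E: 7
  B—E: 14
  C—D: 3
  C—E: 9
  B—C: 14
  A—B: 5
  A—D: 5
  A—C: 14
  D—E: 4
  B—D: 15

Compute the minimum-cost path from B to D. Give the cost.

10

Checking several routes:
B - A - E - D: 5 + 7 + 4 = 16
B - C - D: 14 + 3 = 17
B - A - D: 5 + 5 = 10
B - D: 15
B - E - D: 14 + 4 = 18
Shortest: 10.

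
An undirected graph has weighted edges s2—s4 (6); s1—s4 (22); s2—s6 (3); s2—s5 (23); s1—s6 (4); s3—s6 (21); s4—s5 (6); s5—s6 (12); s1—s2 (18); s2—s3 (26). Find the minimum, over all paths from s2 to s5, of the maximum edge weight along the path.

Comparing a few candidate routes:
s2 - s6 - s1 - s4 - s5: max(3, 4, 22, 6) = 22
s2 - s1 - s4 - s5: max(18, 22, 6) = 22
s2 - s6 - s5: max(3, 12) = 12
s2 - s1 - s6 - s5: max(18, 4, 12) = 18
s2 - s4 - s5: max(6, 6) = 6
s2 - s4 - s1 - s6 - s5: max(6, 22, 4, 12) = 22
Smallest bottleneck: 6.

6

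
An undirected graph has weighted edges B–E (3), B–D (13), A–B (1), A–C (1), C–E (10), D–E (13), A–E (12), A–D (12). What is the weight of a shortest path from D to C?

13

Checking several routes:
D → E → B → A → C: 13 + 3 + 1 + 1 = 18
D → B → A → C: 13 + 1 + 1 = 15
D → A → C: 12 + 1 = 13
The minimum is 13.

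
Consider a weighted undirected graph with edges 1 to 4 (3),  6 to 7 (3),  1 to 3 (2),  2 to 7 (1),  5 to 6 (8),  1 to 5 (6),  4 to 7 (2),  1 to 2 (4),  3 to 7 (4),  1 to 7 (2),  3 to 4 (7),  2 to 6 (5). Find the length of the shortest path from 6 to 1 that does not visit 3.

5

Checking several routes:
6-2-1: 5 + 4 = 9
6-7-4-1: 3 + 2 + 3 = 8
6-2-7-1: 5 + 1 + 2 = 8
6-7-2-1: 3 + 1 + 4 = 8
6-7-1: 3 + 2 = 5
Shortest: 5.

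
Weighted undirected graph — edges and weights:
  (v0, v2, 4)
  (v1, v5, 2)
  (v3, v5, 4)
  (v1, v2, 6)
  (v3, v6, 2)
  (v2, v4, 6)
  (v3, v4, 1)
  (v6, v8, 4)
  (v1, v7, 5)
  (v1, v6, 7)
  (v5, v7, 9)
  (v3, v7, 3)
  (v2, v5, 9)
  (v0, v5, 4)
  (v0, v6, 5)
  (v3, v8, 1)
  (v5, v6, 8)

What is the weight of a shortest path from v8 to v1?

7

Comparing a few candidate routes:
v8 -> v3 -> v7 -> v1: 1 + 3 + 5 = 9
v8 -> v3 -> v5 -> v1: 1 + 4 + 2 = 7
v8 -> v3 -> v6 -> v5 -> v1: 1 + 2 + 8 + 2 = 13
v8 -> v6 -> v3 -> v5 -> v1: 4 + 2 + 4 + 2 = 12
v8 -> v3 -> v6 -> v1: 1 + 2 + 7 = 10
v8 -> v6 -> v1: 4 + 7 = 11
The minimum is 7.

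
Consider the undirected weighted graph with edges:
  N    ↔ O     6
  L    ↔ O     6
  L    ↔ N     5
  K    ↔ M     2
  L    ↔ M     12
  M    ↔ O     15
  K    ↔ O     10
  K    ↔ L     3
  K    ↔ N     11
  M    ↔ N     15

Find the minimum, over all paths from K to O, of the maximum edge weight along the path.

A few of the K→O routes:
K-N-L-O: max(11, 5, 6) = 11
K-L-N-O: max(3, 5, 6) = 6
K-N-O: max(11, 6) = 11
K-L-O: max(3, 6) = 6
K-M-L-O: max(2, 12, 6) = 12
K-O: max(10) = 10
Best route has worst link 6.

6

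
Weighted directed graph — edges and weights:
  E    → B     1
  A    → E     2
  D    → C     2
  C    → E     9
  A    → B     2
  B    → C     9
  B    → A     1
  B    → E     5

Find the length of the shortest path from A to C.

11

Routes from A to C:
A - E - B - C: 2 + 1 + 9 = 12
A - B - C: 2 + 9 = 11
Shortest: 11.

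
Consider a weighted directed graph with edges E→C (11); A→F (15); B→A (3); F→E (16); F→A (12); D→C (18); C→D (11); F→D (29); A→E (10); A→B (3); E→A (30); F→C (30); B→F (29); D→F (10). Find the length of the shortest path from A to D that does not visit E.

44

Paths from A to D avoiding E:
A→B→F→D: 3 + 29 + 29 = 61
A→F→C→D: 15 + 30 + 11 = 56
A→F→D: 15 + 29 = 44
A→B→F→C→D: 3 + 29 + 30 + 11 = 73
Shortest: 44.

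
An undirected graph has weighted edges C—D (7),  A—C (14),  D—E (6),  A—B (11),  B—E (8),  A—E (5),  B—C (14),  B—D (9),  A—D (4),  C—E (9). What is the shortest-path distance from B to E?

A few of the B→E routes:
B - A - E: 11 + 5 = 16
B - D - A - E: 9 + 4 + 5 = 18
B - D - E: 9 + 6 = 15
B - E: 8
Shortest: 8.

8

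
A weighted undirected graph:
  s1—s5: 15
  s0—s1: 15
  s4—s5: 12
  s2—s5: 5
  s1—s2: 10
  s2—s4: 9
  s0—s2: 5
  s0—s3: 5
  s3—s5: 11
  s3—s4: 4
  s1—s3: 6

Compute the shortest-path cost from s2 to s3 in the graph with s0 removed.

Checking several routes:
s2 -> s5 -> s1 -> s3: 5 + 15 + 6 = 26
s2 -> s1 -> s3: 10 + 6 = 16
s2 -> s4 -> s3: 9 + 4 = 13
s2 -> s5 -> s4 -> s3: 5 + 12 + 4 = 21
s2 -> s5 -> s3: 5 + 11 = 16
Shortest: 13.

13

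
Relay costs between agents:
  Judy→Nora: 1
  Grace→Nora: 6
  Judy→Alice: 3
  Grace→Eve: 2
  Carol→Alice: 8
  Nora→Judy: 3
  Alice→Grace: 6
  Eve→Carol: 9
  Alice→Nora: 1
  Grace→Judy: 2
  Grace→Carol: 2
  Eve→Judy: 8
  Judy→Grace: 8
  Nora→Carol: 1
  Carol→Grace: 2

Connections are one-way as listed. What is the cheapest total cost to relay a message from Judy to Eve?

6

Routes from Judy to Eve:
Judy-Alice-Nora-Carol-Grace-Eve: 3 + 1 + 1 + 2 + 2 = 9
Judy-Grace-Eve: 8 + 2 = 10
Judy-Alice-Grace-Eve: 3 + 6 + 2 = 11
Judy-Nora-Carol-Grace-Eve: 1 + 1 + 2 + 2 = 6
Judy-Nora-Carol-Alice-Grace-Eve: 1 + 1 + 8 + 6 + 2 = 18
Best route has total 6.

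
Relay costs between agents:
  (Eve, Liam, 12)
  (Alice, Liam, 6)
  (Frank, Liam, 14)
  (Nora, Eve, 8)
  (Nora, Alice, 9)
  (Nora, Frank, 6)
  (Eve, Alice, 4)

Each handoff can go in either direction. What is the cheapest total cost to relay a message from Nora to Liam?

15

Comparing a few candidate routes:
Nora → Eve → Alice → Liam: 8 + 4 + 6 = 18
Nora → Alice → Liam: 9 + 6 = 15
Nora → Frank → Liam: 6 + 14 = 20
Nora → Eve → Liam: 8 + 12 = 20
Shortest: 15.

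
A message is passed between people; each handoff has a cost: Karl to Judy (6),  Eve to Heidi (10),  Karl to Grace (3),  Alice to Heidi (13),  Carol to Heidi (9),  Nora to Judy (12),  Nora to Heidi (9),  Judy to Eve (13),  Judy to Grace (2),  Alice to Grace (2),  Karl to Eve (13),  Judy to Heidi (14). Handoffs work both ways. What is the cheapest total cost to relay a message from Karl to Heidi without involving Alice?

Some routes from Karl to Heidi avoiding Alice:
Karl - Judy - Heidi: 6 + 14 = 20
Karl - Grace - Judy - Heidi: 3 + 2 + 14 = 19
Karl - Eve - Heidi: 13 + 10 = 23
Karl - Judy - Nora - Heidi: 6 + 12 + 9 = 27
Karl - Grace - Judy - Nora - Heidi: 3 + 2 + 12 + 9 = 26
Best route has total 19.

19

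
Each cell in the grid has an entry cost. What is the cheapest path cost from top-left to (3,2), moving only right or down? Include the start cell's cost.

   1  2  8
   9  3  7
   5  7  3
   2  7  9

25

Best path: r0c0→r0c1→r1c1→r1c2→r2c2→r3c2
Cost: 1 + 2 + 3 + 7 + 3 + 9 = 25
(Top row then right column would cost 30.)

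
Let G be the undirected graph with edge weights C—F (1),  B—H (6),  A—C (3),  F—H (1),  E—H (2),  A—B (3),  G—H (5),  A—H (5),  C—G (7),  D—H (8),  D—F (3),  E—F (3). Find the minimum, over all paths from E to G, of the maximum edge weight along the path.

A few of the E→G routes:
E-F-C-A-H-G: max(3, 1, 3, 5, 5) = 5
E-F-C-G: max(3, 1, 7) = 7
E-H-G: max(2, 5) = 5
E-F-H-G: max(3, 1, 5) = 5
E-F-H-A-C-G: max(3, 1, 5, 3, 7) = 7
E-F-C-A-B-H-G: max(3, 1, 3, 3, 6, 5) = 6
Smallest bottleneck: 5.

5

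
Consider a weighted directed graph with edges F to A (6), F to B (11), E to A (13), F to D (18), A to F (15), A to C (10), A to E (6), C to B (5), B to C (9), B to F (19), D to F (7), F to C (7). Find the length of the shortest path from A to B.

Paths from A to B:
A-F-B: 15 + 11 = 26
A-F-C-B: 15 + 7 + 5 = 27
A-C-B: 10 + 5 = 15
Shortest: 15.

15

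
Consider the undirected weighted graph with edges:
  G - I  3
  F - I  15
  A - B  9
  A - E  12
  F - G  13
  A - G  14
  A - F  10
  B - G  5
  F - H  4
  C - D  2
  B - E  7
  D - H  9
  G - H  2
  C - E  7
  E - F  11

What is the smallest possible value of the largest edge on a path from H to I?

3

A few of the H→I routes:
H-F-E-B-G-I: max(4, 11, 7, 5, 3) = 11
H-D-C-E-A-B-G-I: max(9, 2, 7, 12, 9, 5, 3) = 12
H-F-A-B-G-I: max(4, 10, 9, 5, 3) = 10
H-G-I: max(2, 3) = 3
H-D-C-E-B-G-I: max(9, 2, 7, 7, 5, 3) = 9
H-D-C-E-F-A-B-G-I: max(9, 2, 7, 11, 10, 9, 5, 3) = 11
Smallest bottleneck: 3.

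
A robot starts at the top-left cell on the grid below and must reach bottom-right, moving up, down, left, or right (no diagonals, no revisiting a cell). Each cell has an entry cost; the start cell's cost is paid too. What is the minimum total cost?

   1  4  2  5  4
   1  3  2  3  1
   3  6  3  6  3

14

Take r0c0 r1c0 r1c1 r1c2 r1c3 r1c4 r2c4 for a total of 1 + 1 + 3 + 2 + 3 + 1 + 3 = 14.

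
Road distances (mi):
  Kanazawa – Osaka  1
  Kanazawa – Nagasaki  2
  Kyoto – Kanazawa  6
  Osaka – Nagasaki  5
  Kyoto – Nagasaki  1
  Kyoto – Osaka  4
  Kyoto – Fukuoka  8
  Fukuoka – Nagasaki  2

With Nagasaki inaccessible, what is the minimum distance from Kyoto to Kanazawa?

5

Paths from Kyoto to Kanazawa avoiding Nagasaki:
Kyoto - Kanazawa: 6
Kyoto - Osaka - Kanazawa: 4 + 1 = 5
Best route has total 5 mi.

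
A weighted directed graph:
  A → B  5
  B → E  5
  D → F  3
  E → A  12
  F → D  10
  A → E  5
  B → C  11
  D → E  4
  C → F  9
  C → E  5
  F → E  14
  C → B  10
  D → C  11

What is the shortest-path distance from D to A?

Some routes from D to A:
D→E→A: 4 + 12 = 16
D→C→E→A: 11 + 5 + 12 = 28
D→F→E→A: 3 + 14 + 12 = 29
Shortest: 16.

16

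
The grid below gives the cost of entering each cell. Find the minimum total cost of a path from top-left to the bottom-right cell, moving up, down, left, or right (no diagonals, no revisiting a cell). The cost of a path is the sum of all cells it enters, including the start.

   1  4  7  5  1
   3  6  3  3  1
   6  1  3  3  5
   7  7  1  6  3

24

Best path: (0,0) (1,0) (1,1) (2,1) (2,2) (3,2) (3,3) (3,4)
Cost: 1 + 3 + 6 + 1 + 3 + 1 + 6 + 3 = 24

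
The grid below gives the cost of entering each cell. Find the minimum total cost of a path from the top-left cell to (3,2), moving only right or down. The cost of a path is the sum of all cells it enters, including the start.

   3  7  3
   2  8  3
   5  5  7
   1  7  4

22

Best path: (0,0) -> (1,0) -> (2,0) -> (3,0) -> (3,1) -> (3,2)
Cost: 3 + 2 + 5 + 1 + 7 + 4 = 22
For comparison, the top-then-right route costs 27.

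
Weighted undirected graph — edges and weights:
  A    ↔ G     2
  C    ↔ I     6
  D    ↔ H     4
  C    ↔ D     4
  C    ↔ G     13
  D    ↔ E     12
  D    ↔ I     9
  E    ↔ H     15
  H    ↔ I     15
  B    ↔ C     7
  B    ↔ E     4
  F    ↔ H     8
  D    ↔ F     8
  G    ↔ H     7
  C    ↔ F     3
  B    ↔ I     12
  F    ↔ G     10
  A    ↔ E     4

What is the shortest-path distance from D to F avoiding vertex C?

A few of the D→F routes:
D - F: 8
D - I - H - F: 9 + 15 + 8 = 32
D - E - A - G - F: 12 + 4 + 2 + 10 = 28
D - E - A - G - H - F: 12 + 4 + 2 + 7 + 8 = 33
D - H - G - F: 4 + 7 + 10 = 21
D - H - F: 4 + 8 = 12
Shortest: 8.

8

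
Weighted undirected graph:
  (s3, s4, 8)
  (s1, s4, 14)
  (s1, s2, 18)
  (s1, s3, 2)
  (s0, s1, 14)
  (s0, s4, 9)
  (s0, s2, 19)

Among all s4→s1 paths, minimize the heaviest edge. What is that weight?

8

Routes from s4 to s1:
s4 - s0 - s1: max(9, 14) = 14
s4 - s3 - s1: max(8, 2) = 8
s4 - s0 - s2 - s1: max(9, 19, 18) = 19
s4 - s1: max(14) = 14
The minimum achievable maximum is 8.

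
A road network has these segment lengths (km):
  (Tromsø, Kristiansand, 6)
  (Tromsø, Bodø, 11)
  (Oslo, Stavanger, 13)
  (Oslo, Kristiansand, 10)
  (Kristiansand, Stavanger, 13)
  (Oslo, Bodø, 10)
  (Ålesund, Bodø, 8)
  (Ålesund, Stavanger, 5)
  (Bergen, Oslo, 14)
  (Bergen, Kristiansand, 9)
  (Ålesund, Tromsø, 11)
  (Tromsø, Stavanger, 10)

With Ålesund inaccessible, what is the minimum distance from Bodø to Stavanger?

Checking several routes:
Bodø -> Oslo -> Kristiansand -> Stavanger: 10 + 10 + 13 = 33
Bodø -> Tromsø -> Kristiansand -> Stavanger: 11 + 6 + 13 = 30
Bodø -> Oslo -> Stavanger: 10 + 13 = 23
Bodø -> Tromsø -> Stavanger: 11 + 10 = 21
The minimum is 21 km.

21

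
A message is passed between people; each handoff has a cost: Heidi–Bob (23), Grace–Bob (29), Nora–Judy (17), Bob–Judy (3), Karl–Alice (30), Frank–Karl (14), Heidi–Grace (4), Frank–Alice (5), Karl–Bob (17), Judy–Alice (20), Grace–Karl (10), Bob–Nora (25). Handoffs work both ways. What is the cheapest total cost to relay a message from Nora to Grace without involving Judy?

Routes from Nora to Grace avoiding Judy:
Nora-Bob-Heidi-Grace: 25 + 23 + 4 = 52
Nora-Bob-Grace: 25 + 29 = 54
Nora-Bob-Karl-Grace: 25 + 17 + 10 = 52
The minimum is 52.

52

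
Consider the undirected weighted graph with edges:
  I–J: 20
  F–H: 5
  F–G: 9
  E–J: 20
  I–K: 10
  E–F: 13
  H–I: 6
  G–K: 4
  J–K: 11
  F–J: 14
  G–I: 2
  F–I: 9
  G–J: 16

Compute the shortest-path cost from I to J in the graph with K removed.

18

Comparing a few candidate routes:
I → J: 20
I → F → J: 9 + 14 = 23
I → G → F → J: 2 + 9 + 14 = 25
I → G → J: 2 + 16 = 18
I → H → F → J: 6 + 5 + 14 = 25
I → F → G → J: 9 + 9 + 16 = 34
Shortest: 18.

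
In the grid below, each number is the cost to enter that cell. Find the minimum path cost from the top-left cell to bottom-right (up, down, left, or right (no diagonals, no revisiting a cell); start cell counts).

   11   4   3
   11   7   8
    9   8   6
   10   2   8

40

One optimal route is r0c0→r0c1→r0c2→r1c2→r2c2→r3c2.
Its cost is 11 + 4 + 3 + 8 + 6 + 8 = 40.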